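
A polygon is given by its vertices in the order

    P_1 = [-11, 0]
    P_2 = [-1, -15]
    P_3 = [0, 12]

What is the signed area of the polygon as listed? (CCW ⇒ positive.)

P_1→P_2: (-11)(-15) − (-1)(0) = 165
P_2→P_3: (-1)(12) − (0)(-15) = -12
P_3→P_1: (0)(0) − (-11)(12) = 132
Σ = 285
Signed area = Σ/2 = 142.5 (positive ⇒ counter-clockwise traversal).

142.5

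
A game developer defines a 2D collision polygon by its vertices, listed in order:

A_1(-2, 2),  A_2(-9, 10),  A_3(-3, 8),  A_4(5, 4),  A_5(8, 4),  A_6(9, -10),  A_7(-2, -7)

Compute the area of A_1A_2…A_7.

Apply the shoelace formula: 2A = Σ (x_i·y_{i+1} − x_{i+1}·y_i), indices taken mod 7.
Σ = (-2) + (-42) + (-52) + (-12) + (-116) + (-83) + (-18) = -325
Area = |Σ|/2 = 162.5.

162.5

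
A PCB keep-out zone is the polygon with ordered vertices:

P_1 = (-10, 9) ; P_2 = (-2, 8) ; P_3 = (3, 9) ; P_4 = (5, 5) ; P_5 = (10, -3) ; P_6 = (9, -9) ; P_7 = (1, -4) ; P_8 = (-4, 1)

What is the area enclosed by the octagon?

Apply the shoelace formula: 2A = Σ (x_i·y_{i+1} − x_{i+1}·y_i), indices taken mod 8.
P_1→P_2: (-10)(8) − (-2)(9) = -62
P_2→P_3: (-2)(9) − (3)(8) = -42
P_3→P_4: (3)(5) − (5)(9) = -30
P_4→P_5: (5)(-3) − (10)(5) = -65
P_5→P_6: (10)(-9) − (9)(-3) = -63
P_6→P_7: (9)(-4) − (1)(-9) = -27
P_7→P_8: (1)(1) − (-4)(-4) = -15
P_8→P_1: (-4)(9) − (-10)(1) = -26
Σ = -330
Area = |Σ|/2 = 165.

165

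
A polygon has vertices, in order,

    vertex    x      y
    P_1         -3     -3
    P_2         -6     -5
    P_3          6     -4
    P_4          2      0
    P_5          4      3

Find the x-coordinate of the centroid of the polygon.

Apply Gauss's area formula. First the cross-terms c_i = x_i·y_{i+1} − x_{i+1}·y_i:
  -3, 54, 8, 6, -3  ⇒  2A = 62, A = 31.
Then Σ (x_i + x_{i+1})·c_i = 124, so x̄ = 124 / (6·31) = 2/3.

2/3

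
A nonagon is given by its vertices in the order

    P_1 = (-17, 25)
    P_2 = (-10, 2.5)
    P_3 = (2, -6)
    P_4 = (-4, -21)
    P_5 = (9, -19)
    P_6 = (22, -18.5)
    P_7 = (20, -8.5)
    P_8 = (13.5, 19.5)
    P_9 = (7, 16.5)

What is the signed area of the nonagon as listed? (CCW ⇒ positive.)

Apply the surveyor's formula: 2A = Σ (x_i·y_{i+1} − x_{i+1}·y_i), indices taken mod 9.
Cross-terms: 207.5, 55, -66, 265, 251.5, 183, 504.75, 86.25, 455.5  ⇒  Σ = 1942.5
Signed area = Σ/2 = 971.25 (positive ⇒ counter-clockwise traversal).

971.25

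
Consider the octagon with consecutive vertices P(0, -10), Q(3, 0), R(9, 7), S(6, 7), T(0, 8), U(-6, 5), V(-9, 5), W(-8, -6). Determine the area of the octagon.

178.5

Apply Gauss's area formula: 2A = Σ (x_i·y_{i+1} − x_{i+1}·y_i), indices taken mod 8.
P→Q: (0)(0) − (3)(-10) = 30
Q→R: (3)(7) − (9)(0) = 21
R→S: (9)(7) − (6)(7) = 21
S→T: (6)(8) − (0)(7) = 48
T→U: (0)(5) − (-6)(8) = 48
U→V: (-6)(5) − (-9)(5) = 15
V→W: (-9)(-6) − (-8)(5) = 94
W→P: (-8)(-10) − (0)(-6) = 80
Σ = 357
Area = |Σ|/2 = 178.5.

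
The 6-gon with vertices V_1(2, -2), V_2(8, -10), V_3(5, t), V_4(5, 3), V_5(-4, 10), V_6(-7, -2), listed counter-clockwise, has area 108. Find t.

-1

Write out the shoelace sum; only the two edges meeting at V_3 involve t:
2·Area = [(8·t − 5·(-10)) + (5·3 − 5·t)] + 154
       = 3·t + 219 = 216
⇒ t = -1.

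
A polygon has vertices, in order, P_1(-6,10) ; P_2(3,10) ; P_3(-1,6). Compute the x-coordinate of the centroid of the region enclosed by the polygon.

-4/3

Apply the shoelace formula. First the cross-terms c_i = x_i·y_{i+1} − x_{i+1}·y_i:
  -90, 28, 26  ⇒  2A = -36, A = -18.
Then Σ (x_i + x_{i+1})·c_i = 144, so x̄ = 144 / (6·(-18)) = -4/3.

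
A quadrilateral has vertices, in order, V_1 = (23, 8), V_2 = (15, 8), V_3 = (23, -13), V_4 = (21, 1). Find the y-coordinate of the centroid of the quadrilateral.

16/9

Apply the shoelace formula. First the cross-terms c_i = x_i·y_{i+1} − x_{i+1}·y_i:
  64, -379, 296, 145  ⇒  2A = 126, A = 63.
Then Σ (y_i + y_{i+1})·c_i = 672, so ȳ = 672 / (6·63) = 16/9.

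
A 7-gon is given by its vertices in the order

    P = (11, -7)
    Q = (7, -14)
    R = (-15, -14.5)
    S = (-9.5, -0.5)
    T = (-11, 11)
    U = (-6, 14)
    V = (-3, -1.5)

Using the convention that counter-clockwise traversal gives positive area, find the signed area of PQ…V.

P→Q: (11)(-14) − (7)(-7) = -105
Q→R: (7)(-14.5) − (-15)(-14) = -311.5
R→S: (-15)(-0.5) − (-9.5)(-14.5) = -130.25
S→T: (-9.5)(11) − (-11)(-0.5) = -110
T→U: (-11)(14) − (-6)(11) = -88
U→V: (-6)(-1.5) − (-3)(14) = 51
V→P: (-3)(-7) − (11)(-1.5) = 37.5
Σ = -656.25
Signed area = Σ/2 = -328.125 (negative ⇒ clockwise traversal).

-328.125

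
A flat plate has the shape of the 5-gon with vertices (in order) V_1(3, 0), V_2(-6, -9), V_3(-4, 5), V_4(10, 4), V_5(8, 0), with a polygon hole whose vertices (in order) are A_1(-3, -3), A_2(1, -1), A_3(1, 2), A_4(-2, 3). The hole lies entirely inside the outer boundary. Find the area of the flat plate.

80

Outer boundary:
Apply the shoelace formula: 2A = Σ (x_i·y_{i+1} − x_{i+1}·y_i), indices taken mod 5.
Σ = (-27) + (-66) + (-66) + (-32) + (0) = -191
Area = |Σ|/2 = 95.5.
Hole:
Apply Gauss's area formula: 2A = Σ (x_i·y_{i+1} − x_{i+1}·y_i), indices taken mod 4.
Σ = (6) + (3) + (7) + (15) = 31
Area = |Σ|/2 = 15.5.
Net area = 95.5 − 15.5 = 80.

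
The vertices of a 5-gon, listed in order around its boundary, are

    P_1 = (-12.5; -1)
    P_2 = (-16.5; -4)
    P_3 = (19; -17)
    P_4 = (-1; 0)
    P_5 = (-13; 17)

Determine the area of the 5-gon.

290.75

P_1→P_2: (-12.5)(-4) − (-16.5)(-1) = 33.5
P_2→P_3: (-16.5)(-17) − (19)(-4) = 356.5
P_3→P_4: (19)(0) − (-1)(-17) = -17
P_4→P_5: (-1)(17) − (-13)(0) = -17
P_5→P_1: (-13)(-1) − (-12.5)(17) = 225.5
Σ = 581.5
Area = |Σ|/2 = 290.75.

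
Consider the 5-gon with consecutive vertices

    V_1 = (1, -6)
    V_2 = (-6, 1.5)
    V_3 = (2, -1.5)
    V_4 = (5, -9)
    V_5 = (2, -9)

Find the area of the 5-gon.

34.5

Apply the shoelace (surveyor's) formula: 2A = Σ (x_i·y_{i+1} − x_{i+1}·y_i), indices taken mod 5.
Σ = (-34.5) + (6) + (-10.5) + (-27) + (-3) = -69
Area = |Σ|/2 = 34.5.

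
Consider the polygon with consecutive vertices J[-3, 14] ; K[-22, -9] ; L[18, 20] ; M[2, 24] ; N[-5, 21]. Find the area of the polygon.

302

Σ = (335) + (-278) + (392) + (162) + (-7) = 604
Area = |Σ|/2 = 302.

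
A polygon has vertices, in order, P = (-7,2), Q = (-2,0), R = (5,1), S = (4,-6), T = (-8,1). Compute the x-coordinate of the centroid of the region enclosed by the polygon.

37/255

Apply the shoelace formula. First the cross-terms c_i = x_i·y_{i+1} − x_{i+1}·y_i:
  4, -2, -34, -44, -9  ⇒  2A = -85, A = -42.5.
Then Σ (x_i + x_{i+1})·c_i = -37, so x̄ = -37 / (6·(-42.5)) = 37/255.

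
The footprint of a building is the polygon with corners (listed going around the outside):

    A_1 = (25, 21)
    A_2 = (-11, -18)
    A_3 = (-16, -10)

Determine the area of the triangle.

Σ = (-219) + (-178) + (-86) = -483
Area = |Σ|/2 = 241.5.

241.5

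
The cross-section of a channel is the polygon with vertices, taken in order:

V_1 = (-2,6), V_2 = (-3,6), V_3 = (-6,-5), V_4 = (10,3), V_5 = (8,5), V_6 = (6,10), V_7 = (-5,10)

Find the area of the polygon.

Apply the shoelace formula: 2A = Σ (x_i·y_{i+1} − x_{i+1}·y_i), indices taken mod 7.
Σ = (6) + (51) + (32) + (26) + (50) + (110) + (-10) = 265
Area = |Σ|/2 = 132.5.

132.5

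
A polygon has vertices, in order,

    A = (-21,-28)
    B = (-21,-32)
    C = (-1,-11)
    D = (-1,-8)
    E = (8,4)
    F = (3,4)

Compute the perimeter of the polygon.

96

|AB| = √((0)² + (-4)²) = √16 = 4
|BC| = √((20)² + (21)²) = √841 = 29
|CD| = √((0)² + (3)²) = √9 = 3
|DE| = √((9)² + (12)²) = √225 = 15
|EF| = √((-5)² + (0)²) = √25 = 5
|FA| = √((-24)² + (-32)²) = √1600 = 40
Perimeter = 4 + 29 + 3 + 15 + 5 + 40 = 96.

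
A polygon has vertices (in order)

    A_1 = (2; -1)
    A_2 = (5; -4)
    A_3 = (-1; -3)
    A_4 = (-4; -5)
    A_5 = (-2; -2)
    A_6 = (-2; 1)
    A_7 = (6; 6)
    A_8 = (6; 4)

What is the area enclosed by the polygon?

Apply the shoelace (surveyor's) formula: 2A = Σ (x_i·y_{i+1} − x_{i+1}·y_i), indices taken mod 8.
Σ = (-3) + (-19) + (-7) + (-2) + (-6) + (-18) + (-12) + (-14) = -81
Area = |Σ|/2 = 40.5.

40.5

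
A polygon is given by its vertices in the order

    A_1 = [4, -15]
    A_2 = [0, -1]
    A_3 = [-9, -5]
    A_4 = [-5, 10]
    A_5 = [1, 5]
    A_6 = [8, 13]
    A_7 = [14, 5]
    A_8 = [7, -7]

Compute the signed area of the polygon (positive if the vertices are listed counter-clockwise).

-271

A_1→A_2: (4)(-1) − (0)(-15) = -4
A_2→A_3: (0)(-5) − (-9)(-1) = -9
A_3→A_4: (-9)(10) − (-5)(-5) = -115
A_4→A_5: (-5)(5) − (1)(10) = -35
A_5→A_6: (1)(13) − (8)(5) = -27
A_6→A_7: (8)(5) − (14)(13) = -142
A_7→A_8: (14)(-7) − (7)(5) = -133
A_8→A_1: (7)(-15) − (4)(-7) = -77
Σ = -542
Signed area = Σ/2 = -271 (negative ⇒ clockwise traversal).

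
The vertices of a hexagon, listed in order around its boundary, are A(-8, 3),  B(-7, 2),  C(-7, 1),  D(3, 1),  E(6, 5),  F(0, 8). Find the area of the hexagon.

Apply the surveyor's formula: 2A = Σ (x_i·y_{i+1} − x_{i+1}·y_i), indices taken mod 6.
A→B: (-8)(2) − (-7)(3) = 5
B→C: (-7)(1) − (-7)(2) = 7
C→D: (-7)(1) − (3)(1) = -10
D→E: (3)(5) − (6)(1) = 9
E→F: (6)(8) − (0)(5) = 48
F→A: (0)(3) − (-8)(8) = 64
Σ = 123
Area = |Σ|/2 = 61.5.

61.5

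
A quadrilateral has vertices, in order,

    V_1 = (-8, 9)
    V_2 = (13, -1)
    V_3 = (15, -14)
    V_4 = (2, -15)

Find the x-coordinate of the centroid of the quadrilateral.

Apply the shoelace (surveyor's) formula. First the cross-terms c_i = x_i·y_{i+1} − x_{i+1}·y_i:
  -109, -167, -197, -102  ⇒  2A = -575, A = -287.5.
Then Σ (x_i + x_{i+1})·c_i = -7958, so x̄ = -7958 / (6·(-287.5)) = 346/75.

346/75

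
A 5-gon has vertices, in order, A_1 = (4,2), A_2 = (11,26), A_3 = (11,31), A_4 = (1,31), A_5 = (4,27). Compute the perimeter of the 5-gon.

70

|A_1A_2| = √((7)² + (24)²) = √625 = 25
|A_2A_3| = √((0)² + (5)²) = √25 = 5
|A_3A_4| = √((-10)² + (0)²) = √100 = 10
|A_4A_5| = √((3)² + (-4)²) = √25 = 5
|A_5A_1| = √((0)² + (-25)²) = √625 = 25
Perimeter = 25 + 5 + 10 + 5 + 25 = 70.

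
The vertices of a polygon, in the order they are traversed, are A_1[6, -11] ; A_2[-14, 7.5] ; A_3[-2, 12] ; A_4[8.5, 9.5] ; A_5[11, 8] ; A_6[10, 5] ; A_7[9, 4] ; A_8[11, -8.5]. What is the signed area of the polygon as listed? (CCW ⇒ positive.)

-320

Apply the surveyor's formula: 2A = Σ (x_i·y_{i+1} − x_{i+1}·y_i), indices taken mod 8.
A_1→A_2: (6)(7.5) − (-14)(-11) = -109
A_2→A_3: (-14)(12) − (-2)(7.5) = -153
A_3→A_4: (-2)(9.5) − (8.5)(12) = -121
A_4→A_5: (8.5)(8) − (11)(9.5) = -36.5
A_5→A_6: (11)(5) − (10)(8) = -25
A_6→A_7: (10)(4) − (9)(5) = -5
A_7→A_8: (9)(-8.5) − (11)(4) = -120.5
A_8→A_1: (11)(-11) − (6)(-8.5) = -70
Σ = -640
Signed area = Σ/2 = -320 (negative ⇒ clockwise traversal).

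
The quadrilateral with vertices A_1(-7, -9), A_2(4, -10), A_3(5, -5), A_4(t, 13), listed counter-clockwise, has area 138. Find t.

The doubled signed area Σ (x_i y_{i+1} − x_{i+1} y_i) is linear in t.
With t=0 it equals 292; the coefficient of t is -4 (from the two edges through A_4).
So -4·t + 292 = 2·138 = 276 ⇒ t = 4.

4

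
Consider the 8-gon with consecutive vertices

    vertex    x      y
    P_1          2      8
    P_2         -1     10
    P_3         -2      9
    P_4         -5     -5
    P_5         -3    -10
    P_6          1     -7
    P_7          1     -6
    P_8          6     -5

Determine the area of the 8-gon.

125

Σ = (28) + (11) + (55) + (35) + (31) + (1) + (31) + (58) = 250
Area = |Σ|/2 = 125.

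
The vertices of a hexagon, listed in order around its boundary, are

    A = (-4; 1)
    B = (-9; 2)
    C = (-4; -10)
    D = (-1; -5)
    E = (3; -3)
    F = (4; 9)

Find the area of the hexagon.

Cross-terms: 1, 98, 10, 18, 39, 40  ⇒  Σ = 206
Area = |Σ|/2 = 103.

103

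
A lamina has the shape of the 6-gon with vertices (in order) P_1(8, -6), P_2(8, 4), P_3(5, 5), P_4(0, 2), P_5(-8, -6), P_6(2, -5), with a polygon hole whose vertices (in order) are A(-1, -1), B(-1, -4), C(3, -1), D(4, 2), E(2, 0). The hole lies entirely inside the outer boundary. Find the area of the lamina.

Outer boundary:
Apply the shoelace (surveyor's) formula: 2A = Σ (x_i·y_{i+1} − x_{i+1}·y_i), indices taken mod 6.
Cross-terms: 80, 20, 10, 16, 52, 28  ⇒  Σ = 206
Area = |Σ|/2 = 103.
Hole:
Apply the shoelace (surveyor's) formula: 2A = Σ (x_i·y_{i+1} − x_{i+1}·y_i), indices taken mod 5.
Σ = (3) + (13) + (10) + (-4) + (-2) = 20
Area = |Σ|/2 = 10.
Net area = 103 − 10 = 93.

93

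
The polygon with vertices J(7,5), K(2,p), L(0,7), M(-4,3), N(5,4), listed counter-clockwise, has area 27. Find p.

Write out the shoelace sum; only the two edges meeting at K involve p:
2·Area = [(7·p − 2·5) + (2·7 − 0·p)] + -6
       = 7·p + -2 = 54
⇒ p = 8.

8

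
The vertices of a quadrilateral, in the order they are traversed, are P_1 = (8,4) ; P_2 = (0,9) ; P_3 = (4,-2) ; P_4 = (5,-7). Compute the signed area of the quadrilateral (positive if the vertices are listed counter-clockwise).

47

Apply Gauss's area formula: 2A = Σ (x_i·y_{i+1} − x_{i+1}·y_i), indices taken mod 4.
Cross-terms: 72, -36, -18, 76  ⇒  Σ = 94
Signed area = Σ/2 = 47 (positive ⇒ counter-clockwise traversal).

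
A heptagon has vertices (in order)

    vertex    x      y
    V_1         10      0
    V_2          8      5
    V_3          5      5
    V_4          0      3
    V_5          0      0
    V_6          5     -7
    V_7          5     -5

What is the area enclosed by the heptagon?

70

Apply the shoelace formula: 2A = Σ (x_i·y_{i+1} − x_{i+1}·y_i), indices taken mod 7.
Σ = (50) + (15) + (15) + (0) + (0) + (10) + (50) = 140
Area = |Σ|/2 = 70.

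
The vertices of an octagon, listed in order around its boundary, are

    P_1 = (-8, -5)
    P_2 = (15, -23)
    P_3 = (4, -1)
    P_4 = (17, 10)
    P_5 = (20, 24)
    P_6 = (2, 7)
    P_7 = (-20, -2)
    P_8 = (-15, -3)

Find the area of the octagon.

Apply Gauss's area formula: 2A = Σ (x_i·y_{i+1} − x_{i+1}·y_i), indices taken mod 8.
P_1→P_2: (-8)(-23) − (15)(-5) = 259
P_2→P_3: (15)(-1) − (4)(-23) = 77
P_3→P_4: (4)(10) − (17)(-1) = 57
P_4→P_5: (17)(24) − (20)(10) = 208
P_5→P_6: (20)(7) − (2)(24) = 92
P_6→P_7: (2)(-2) − (-20)(7) = 136
P_7→P_8: (-20)(-3) − (-15)(-2) = 30
P_8→P_1: (-15)(-5) − (-8)(-3) = 51
Σ = 910
Area = |Σ|/2 = 455.

455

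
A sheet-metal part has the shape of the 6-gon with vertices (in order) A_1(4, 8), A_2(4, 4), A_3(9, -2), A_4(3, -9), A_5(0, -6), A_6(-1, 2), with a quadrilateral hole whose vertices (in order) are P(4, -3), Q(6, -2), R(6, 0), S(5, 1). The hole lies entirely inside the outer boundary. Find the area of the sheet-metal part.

83

Outer boundary:
Apply the shoelace (surveyor's) formula: 2A = Σ (x_i·y_{i+1} − x_{i+1}·y_i), indices taken mod 6.
A_1→A_2: (4)(4) − (4)(8) = -16
A_2→A_3: (4)(-2) − (9)(4) = -44
A_3→A_4: (9)(-9) − (3)(-2) = -75
A_4→A_5: (3)(-6) − (0)(-9) = -18
A_5→A_6: (0)(2) − (-1)(-6) = -6
A_6→A_1: (-1)(8) − (4)(2) = -16
Σ = -175
Area = |Σ|/2 = 87.5.
Hole:
Σ = (10) + (12) + (6) + (-19) = 9
Area = |Σ|/2 = 4.5.
Net area = 87.5 − 4.5 = 83.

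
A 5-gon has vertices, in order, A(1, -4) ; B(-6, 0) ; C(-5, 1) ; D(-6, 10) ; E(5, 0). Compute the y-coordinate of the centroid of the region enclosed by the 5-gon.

Apply Gauss's area formula. First the cross-terms c_i = x_i·y_{i+1} − x_{i+1}·y_i:
  -24, -6, -44, -50, -20  ⇒  2A = -144, A = -72.
Then Σ (y_i + y_{i+1})·c_i = -814, so ȳ = -814 / (6·(-72)) = 407/216.

407/216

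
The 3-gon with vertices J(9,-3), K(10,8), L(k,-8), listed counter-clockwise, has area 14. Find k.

Write out the shoelace sum; only the two edges meeting at L involve k:
2·Area = [(10·(-8) − k·8) + (k·(-3) − 9·(-8))] + 102
       = -11·k + 94 = 28
⇒ k = 6.

6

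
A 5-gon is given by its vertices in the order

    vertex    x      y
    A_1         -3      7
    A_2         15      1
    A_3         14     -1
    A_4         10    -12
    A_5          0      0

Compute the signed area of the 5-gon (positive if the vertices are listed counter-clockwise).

-147.5

Apply the surveyor's formula: 2A = Σ (x_i·y_{i+1} − x_{i+1}·y_i), indices taken mod 5.
Σ = (-108) + (-29) + (-158) + (0) + (0) = -295
Signed area = Σ/2 = -147.5 (negative ⇒ clockwise traversal).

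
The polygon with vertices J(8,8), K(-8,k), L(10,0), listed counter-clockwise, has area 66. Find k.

6

The doubled signed area Σ (x_i y_{i+1} − x_{i+1} y_i) is linear in k.
With k=0 it equals 144; the coefficient of k is -2 (from the two edges through K).
So -2·k + 144 = 2·66 = 132 ⇒ k = 6.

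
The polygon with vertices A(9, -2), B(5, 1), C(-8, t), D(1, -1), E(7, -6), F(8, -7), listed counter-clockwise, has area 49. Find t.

The doubled signed area Σ (x_i y_{i+1} − x_{i+1} y_i) is linear in t.
With t=0 it equals 82; the coefficient of t is 4 (from the two edges through C).
So 4·t + 82 = 2·49 = 98 ⇒ t = 4.

4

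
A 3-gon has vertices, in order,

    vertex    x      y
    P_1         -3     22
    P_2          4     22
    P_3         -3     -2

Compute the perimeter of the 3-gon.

56

|P_1P_2| = √((7)² + (0)²) = √49 = 7
|P_2P_3| = √((-7)² + (-24)²) = √625 = 25
|P_3P_1| = √((0)² + (24)²) = √576 = 24
Perimeter = 7 + 25 + 24 = 56.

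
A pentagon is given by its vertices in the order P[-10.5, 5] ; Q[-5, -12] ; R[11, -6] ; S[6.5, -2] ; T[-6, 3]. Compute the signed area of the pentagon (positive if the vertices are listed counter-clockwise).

Σ = (151) + (162) + (17) + (7.5) + (1.5) = 339
Signed area = Σ/2 = 169.5 (positive ⇒ counter-clockwise traversal).

169.5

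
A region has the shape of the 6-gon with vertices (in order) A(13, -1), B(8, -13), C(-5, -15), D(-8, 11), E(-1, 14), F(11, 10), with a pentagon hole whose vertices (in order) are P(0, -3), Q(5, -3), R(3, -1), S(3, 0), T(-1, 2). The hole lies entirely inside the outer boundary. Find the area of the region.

Outer boundary:
Apply the shoelace formula: 2A = Σ (x_i·y_{i+1} − x_{i+1}·y_i), indices taken mod 6.
Cross-terms: -161, -185, -175, -101, -164, -141  ⇒  Σ = -927
Area = |Σ|/2 = 463.5.
Hole:
Cross-terms: 15, 4, 3, 6, 3  ⇒  Σ = 31
Area = |Σ|/2 = 15.5.
Net area = 463.5 − 15.5 = 448.

448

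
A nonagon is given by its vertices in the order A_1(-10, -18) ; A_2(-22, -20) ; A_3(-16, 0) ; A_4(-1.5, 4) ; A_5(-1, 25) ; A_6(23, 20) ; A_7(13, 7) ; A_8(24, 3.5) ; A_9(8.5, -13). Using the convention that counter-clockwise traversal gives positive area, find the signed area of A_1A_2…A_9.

-1027.375

Cross-terms: -196, -320, -64, -33.5, -595, -99, -122.5, -341.75, -283  ⇒  Σ = -2054.75
Signed area = Σ/2 = -1027.375 (negative ⇒ clockwise traversal).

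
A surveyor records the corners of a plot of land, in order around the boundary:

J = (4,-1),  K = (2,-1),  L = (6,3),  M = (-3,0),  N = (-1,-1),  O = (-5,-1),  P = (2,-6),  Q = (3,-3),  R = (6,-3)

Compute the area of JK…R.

J→K: (4)(-1) − (2)(-1) = -2
K→L: (2)(3) − (6)(-1) = 12
L→M: (6)(0) − (-3)(3) = 9
M→N: (-3)(-1) − (-1)(0) = 3
N→O: (-1)(-1) − (-5)(-1) = -4
O→P: (-5)(-6) − (2)(-1) = 32
P→Q: (2)(-3) − (3)(-6) = 12
Q→R: (3)(-3) − (6)(-3) = 9
R→J: (6)(-1) − (4)(-3) = 6
Σ = 77
Area = |Σ|/2 = 38.5.

38.5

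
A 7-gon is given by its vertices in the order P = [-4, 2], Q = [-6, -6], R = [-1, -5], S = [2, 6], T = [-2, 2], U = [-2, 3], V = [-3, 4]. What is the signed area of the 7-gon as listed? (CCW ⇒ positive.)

Apply Gauss's area formula: 2A = Σ (x_i·y_{i+1} − x_{i+1}·y_i), indices taken mod 7.
Cross-terms: 36, 24, 4, 16, -2, 1, 10  ⇒  Σ = 89
Signed area = Σ/2 = 44.5 (positive ⇒ counter-clockwise traversal).

44.5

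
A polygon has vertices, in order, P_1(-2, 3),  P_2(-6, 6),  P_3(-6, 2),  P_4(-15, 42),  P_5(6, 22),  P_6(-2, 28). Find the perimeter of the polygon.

114

|P_1P_2| = √((-4)² + (3)²) = √25 = 5
|P_2P_3| = √((0)² + (-4)²) = √16 = 4
|P_3P_4| = √((-9)² + (40)²) = √1681 = 41
|P_4P_5| = √((21)² + (-20)²) = √841 = 29
|P_5P_6| = √((-8)² + (6)²) = √100 = 10
|P_6P_1| = √((0)² + (-25)²) = √625 = 25
Perimeter = 5 + 4 + 41 + 29 + 10 + 25 = 114.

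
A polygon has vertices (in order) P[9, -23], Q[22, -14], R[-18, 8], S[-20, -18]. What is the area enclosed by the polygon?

705

Apply the surveyor's formula: 2A = Σ (x_i·y_{i+1} − x_{i+1}·y_i), indices taken mod 4.
Cross-terms: 380, -76, 484, 622  ⇒  Σ = 1410
Area = |Σ|/2 = 705.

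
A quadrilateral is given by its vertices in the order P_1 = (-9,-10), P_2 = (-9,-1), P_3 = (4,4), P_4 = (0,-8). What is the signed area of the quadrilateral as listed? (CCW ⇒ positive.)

Σ = (-81) + (-32) + (-32) + (-72) = -217
Signed area = Σ/2 = -108.5 (negative ⇒ clockwise traversal).

-108.5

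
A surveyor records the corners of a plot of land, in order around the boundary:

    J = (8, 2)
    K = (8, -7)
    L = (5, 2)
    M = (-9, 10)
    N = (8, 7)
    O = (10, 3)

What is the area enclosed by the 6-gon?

Σ = (-72) + (51) + (68) + (-143) + (-46) + (-4) = -146
Area = |Σ|/2 = 73.

73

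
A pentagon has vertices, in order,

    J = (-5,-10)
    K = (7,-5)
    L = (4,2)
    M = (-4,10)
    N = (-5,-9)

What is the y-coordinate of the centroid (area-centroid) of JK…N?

Apply the shoelace (surveyor's) formula. First the cross-terms c_i = x_i·y_{i+1} − x_{i+1}·y_i:
  95, 34, 48, 86, 5  ⇒  2A = 268, A = 134.
Then Σ (y_i + y_{i+1})·c_i = -960, so ȳ = -960 / (6·134) = -80/67.

-80/67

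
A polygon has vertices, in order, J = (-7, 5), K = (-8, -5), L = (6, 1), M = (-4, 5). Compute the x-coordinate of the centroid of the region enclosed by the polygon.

-211/73

Apply the surveyor's formula. First the cross-terms c_i = x_i·y_{i+1} − x_{i+1}·y_i:
  75, 22, 34, 15  ⇒  2A = 146, A = 73.
Then Σ (x_i + x_{i+1})·c_i = -1266, so x̄ = -1266 / (6·73) = -211/73.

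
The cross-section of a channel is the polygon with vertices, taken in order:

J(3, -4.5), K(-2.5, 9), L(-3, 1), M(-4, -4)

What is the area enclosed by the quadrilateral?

Cross-terms: 15.75, 24.5, 16, 30  ⇒  Σ = 86.25
Area = |Σ|/2 = 43.125.

43.125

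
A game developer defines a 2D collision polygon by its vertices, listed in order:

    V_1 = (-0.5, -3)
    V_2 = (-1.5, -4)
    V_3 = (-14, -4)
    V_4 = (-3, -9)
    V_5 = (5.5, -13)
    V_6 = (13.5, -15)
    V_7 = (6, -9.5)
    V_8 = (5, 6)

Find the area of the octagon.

Σ = (-2.5) + (-50) + (114) + (88.5) + (93) + (-38.25) + (83.5) + (-12) = 276.25
Area = |Σ|/2 = 138.125.

138.125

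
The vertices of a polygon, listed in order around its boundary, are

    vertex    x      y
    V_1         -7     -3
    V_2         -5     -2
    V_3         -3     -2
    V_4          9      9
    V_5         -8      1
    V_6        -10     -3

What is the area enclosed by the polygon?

59

Σ = (-1) + (4) + (-9) + (81) + (34) + (9) = 118
Area = |Σ|/2 = 59.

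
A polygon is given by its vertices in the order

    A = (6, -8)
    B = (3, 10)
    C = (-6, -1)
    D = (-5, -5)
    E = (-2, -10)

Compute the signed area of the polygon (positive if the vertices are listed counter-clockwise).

Apply the surveyor's formula: 2A = Σ (x_i·y_{i+1} − x_{i+1}·y_i), indices taken mod 5.
Σ = (84) + (57) + (25) + (40) + (76) = 282
Signed area = Σ/2 = 141 (positive ⇒ counter-clockwise traversal).

141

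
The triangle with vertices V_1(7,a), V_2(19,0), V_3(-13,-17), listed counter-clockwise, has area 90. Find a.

-12

The doubled signed area Σ (x_i y_{i+1} − x_{i+1} y_i) is linear in a.
With a=0 it equals -204; the coefficient of a is -32 (from the two edges through V_1).
So -32·a + -204 = 2·90 = 180 ⇒ a = -12.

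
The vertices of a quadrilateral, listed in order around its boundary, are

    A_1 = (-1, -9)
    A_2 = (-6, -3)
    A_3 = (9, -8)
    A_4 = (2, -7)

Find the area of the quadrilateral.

24

A_1→A_2: (-1)(-3) − (-6)(-9) = -51
A_2→A_3: (-6)(-8) − (9)(-3) = 75
A_3→A_4: (9)(-7) − (2)(-8) = -47
A_4→A_1: (2)(-9) − (-1)(-7) = -25
Σ = -48
Area = |Σ|/2 = 24.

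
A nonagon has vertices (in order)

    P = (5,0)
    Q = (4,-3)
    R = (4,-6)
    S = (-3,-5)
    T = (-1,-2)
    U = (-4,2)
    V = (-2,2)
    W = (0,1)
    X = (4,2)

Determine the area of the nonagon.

Apply the surveyor's formula: 2A = Σ (x_i·y_{i+1} − x_{i+1}·y_i), indices taken mod 9.
Cross-terms: -15, -12, -38, 1, -10, -4, -2, -4, -10  ⇒  Σ = -94
Area = |Σ|/2 = 47.

47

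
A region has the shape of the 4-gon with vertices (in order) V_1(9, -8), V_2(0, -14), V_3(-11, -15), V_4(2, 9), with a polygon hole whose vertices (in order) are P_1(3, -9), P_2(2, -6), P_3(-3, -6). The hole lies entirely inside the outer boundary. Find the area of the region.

Outer boundary:
Cross-terms: -126, -154, -69, -97  ⇒  Σ = -446
Area = |Σ|/2 = 223.
Hole:
Apply Gauss's area formula: 2A = Σ (x_i·y_{i+1} − x_{i+1}·y_i), indices taken mod 3.
Σ = (0) + (-30) + (45) = 15
Area = |Σ|/2 = 7.5.
Net area = 223 − 7.5 = 215.5.

215.5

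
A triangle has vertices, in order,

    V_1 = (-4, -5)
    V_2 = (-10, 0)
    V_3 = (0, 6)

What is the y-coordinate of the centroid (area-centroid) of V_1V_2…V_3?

1/3

Apply the surveyor's formula. First the cross-terms c_i = x_i·y_{i+1} − x_{i+1}·y_i:
  -50, -60, 24  ⇒  2A = -86, A = -43.
Then Σ (y_i + y_{i+1})·c_i = -86, so ȳ = -86 / (6·(-43)) = 1/3.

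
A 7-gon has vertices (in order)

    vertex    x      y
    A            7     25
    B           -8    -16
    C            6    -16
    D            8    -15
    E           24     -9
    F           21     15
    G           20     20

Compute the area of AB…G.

Apply the surveyor's formula: 2A = Σ (x_i·y_{i+1} − x_{i+1}·y_i), indices taken mod 7.
A→B: (7)(-16) − (-8)(25) = 88
B→C: (-8)(-16) − (6)(-16) = 224
C→D: (6)(-15) − (8)(-16) = 38
D→E: (8)(-9) − (24)(-15) = 288
E→F: (24)(15) − (21)(-9) = 549
F→G: (21)(20) − (20)(15) = 120
G→A: (20)(25) − (7)(20) = 360
Σ = 1667
Area = |Σ|/2 = 833.5.

833.5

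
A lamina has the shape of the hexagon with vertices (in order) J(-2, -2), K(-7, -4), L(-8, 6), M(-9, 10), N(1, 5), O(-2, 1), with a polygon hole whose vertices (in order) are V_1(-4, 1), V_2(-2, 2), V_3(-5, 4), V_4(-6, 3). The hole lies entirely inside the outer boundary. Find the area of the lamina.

Outer boundary:
Apply the shoelace (surveyor's) formula: 2A = Σ (x_i·y_{i+1} − x_{i+1}·y_i), indices taken mod 6.
Cross-terms: -6, -74, -26, -55, 11, 6  ⇒  Σ = -144
Area = |Σ|/2 = 72.
Hole:
Σ = (-6) + (2) + (9) + (6) = 11
Area = |Σ|/2 = 5.5.
Net area = 72 − 5.5 = 66.5.

66.5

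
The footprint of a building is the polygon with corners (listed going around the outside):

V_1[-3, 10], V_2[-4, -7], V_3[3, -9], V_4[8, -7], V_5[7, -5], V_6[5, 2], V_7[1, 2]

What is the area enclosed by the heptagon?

Σ = (61) + (57) + (51) + (9) + (39) + (8) + (16) = 241
Area = |Σ|/2 = 120.5.

120.5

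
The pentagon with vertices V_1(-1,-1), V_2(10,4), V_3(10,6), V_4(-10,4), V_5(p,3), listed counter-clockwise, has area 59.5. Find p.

-4

Write out the shoelace sum; only the two edges meeting at V_5 involve p:
2·Area = [((-10)·3 − p·4) + (p·(-1) − (-1)·3)] + 126
       = -5·p + 99 = 119
⇒ p = -4.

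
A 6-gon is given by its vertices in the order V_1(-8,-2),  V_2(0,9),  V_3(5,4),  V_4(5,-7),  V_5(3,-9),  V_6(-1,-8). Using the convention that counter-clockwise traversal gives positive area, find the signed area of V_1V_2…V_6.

-145.5

V_1→V_2: (-8)(9) − (0)(-2) = -72
V_2→V_3: (0)(4) − (5)(9) = -45
V_3→V_4: (5)(-7) − (5)(4) = -55
V_4→V_5: (5)(-9) − (3)(-7) = -24
V_5→V_6: (3)(-8) − (-1)(-9) = -33
V_6→V_1: (-1)(-2) − (-8)(-8) = -62
Σ = -291
Signed area = Σ/2 = -145.5 (negative ⇒ clockwise traversal).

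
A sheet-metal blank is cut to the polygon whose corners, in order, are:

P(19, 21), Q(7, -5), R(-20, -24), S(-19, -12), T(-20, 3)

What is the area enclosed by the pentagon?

750

Apply the shoelace formula: 2A = Σ (x_i·y_{i+1} − x_{i+1}·y_i), indices taken mod 5.
Σ = (-242) + (-268) + (-216) + (-297) + (-477) = -1500
Area = |Σ|/2 = 750.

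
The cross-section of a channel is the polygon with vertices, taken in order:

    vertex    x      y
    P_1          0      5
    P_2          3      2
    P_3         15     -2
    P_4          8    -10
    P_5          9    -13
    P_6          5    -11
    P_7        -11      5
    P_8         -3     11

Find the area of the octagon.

Apply the surveyor's formula: 2A = Σ (x_i·y_{i+1} − x_{i+1}·y_i), indices taken mod 8.
Cross-terms: -15, -36, -134, -14, -34, -96, -106, -15  ⇒  Σ = -450
Area = |Σ|/2 = 225.

225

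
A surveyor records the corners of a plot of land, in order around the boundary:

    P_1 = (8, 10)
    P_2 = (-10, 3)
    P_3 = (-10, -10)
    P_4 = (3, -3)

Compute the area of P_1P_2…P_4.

184

Σ = (124) + (130) + (60) + (54) = 368
Area = |Σ|/2 = 184.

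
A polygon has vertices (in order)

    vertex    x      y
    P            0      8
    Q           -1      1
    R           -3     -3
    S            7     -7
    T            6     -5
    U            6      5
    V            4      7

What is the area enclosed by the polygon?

88.5

Apply the shoelace formula: 2A = Σ (x_i·y_{i+1} − x_{i+1}·y_i), indices taken mod 7.
Σ = (8) + (6) + (42) + (7) + (60) + (22) + (32) = 177
Area = |Σ|/2 = 88.5.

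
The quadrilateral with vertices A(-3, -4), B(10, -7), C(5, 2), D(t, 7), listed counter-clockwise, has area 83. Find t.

Write out the shoelace sum; only the two edges meeting at D involve t:
2·Area = [(5·7 − t·2) + (t·(-4) − (-3)·7)] + 116
       = -6·t + 172 = 166
⇒ t = 1.

1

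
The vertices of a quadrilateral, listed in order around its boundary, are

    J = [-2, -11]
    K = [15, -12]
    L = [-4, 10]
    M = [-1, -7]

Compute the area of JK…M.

Apply the shoelace formula: 2A = Σ (x_i·y_{i+1} − x_{i+1}·y_i), indices taken mod 4.
Σ = (189) + (102) + (38) + (-3) = 326
Area = |Σ|/2 = 163.

163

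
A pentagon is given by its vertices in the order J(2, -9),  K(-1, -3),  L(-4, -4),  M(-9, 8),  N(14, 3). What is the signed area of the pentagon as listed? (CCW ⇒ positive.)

Σ = (-15) + (-8) + (-68) + (-139) + (-132) = -362
Signed area = Σ/2 = -181 (negative ⇒ clockwise traversal).

-181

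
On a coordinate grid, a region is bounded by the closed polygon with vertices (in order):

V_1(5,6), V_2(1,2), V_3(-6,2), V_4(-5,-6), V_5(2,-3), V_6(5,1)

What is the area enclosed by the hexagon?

66.5

Apply the shoelace (surveyor's) formula: 2A = Σ (x_i·y_{i+1} − x_{i+1}·y_i), indices taken mod 6.
Σ = (4) + (14) + (46) + (27) + (17) + (25) = 133
Area = |Σ|/2 = 66.5.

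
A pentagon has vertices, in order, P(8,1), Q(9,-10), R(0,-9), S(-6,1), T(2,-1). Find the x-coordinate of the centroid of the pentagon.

Apply the surveyor's formula. First the cross-terms c_i = x_i·y_{i+1} − x_{i+1}·y_i:
  -89, -81, -54, 4, 10  ⇒  2A = -210, A = -105.
Then Σ (x_i + x_{i+1})·c_i = -1834, so x̄ = -1834 / (6·(-105)) = 131/45.

131/45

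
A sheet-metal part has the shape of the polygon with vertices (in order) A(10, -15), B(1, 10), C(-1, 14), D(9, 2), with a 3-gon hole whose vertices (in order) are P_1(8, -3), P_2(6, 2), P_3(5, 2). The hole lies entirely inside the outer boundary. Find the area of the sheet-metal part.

69.5

Outer boundary:
Cross-terms: 115, 24, -128, -155  ⇒  Σ = -144
Area = |Σ|/2 = 72.
Hole:
Σ = (34) + (2) + (-31) = 5
Area = |Σ|/2 = 2.5.
Net area = 72 − 2.5 = 69.5.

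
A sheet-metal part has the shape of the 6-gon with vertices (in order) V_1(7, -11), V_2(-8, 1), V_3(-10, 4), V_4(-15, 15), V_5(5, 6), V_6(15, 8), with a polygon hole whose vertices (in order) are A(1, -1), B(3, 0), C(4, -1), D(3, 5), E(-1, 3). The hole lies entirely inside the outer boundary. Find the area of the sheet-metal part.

297

Outer boundary:
V_1→V_2: (7)(1) − (-8)(-11) = -81
V_2→V_3: (-8)(4) − (-10)(1) = -22
V_3→V_4: (-10)(15) − (-15)(4) = -90
V_4→V_5: (-15)(6) − (5)(15) = -165
V_5→V_6: (5)(8) − (15)(6) = -50
V_6→V_1: (15)(-11) − (7)(8) = -221
Σ = -629
Area = |Σ|/2 = 314.5.
Hole:
A→B: (1)(0) − (3)(-1) = 3
B→C: (3)(-1) − (4)(0) = -3
C→D: (4)(5) − (3)(-1) = 23
D→E: (3)(3) − (-1)(5) = 14
E→A: (-1)(-1) − (1)(3) = -2
Σ = 35
Area = |Σ|/2 = 17.5.
Net area = 314.5 − 17.5 = 297.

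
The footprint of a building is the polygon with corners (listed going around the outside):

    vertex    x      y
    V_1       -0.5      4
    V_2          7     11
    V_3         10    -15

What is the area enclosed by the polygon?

Apply the shoelace formula: 2A = Σ (x_i·y_{i+1} − x_{i+1}·y_i), indices taken mod 3.
Cross-terms: -33.5, -215, 32.5  ⇒  Σ = -216
Area = |Σ|/2 = 108.

108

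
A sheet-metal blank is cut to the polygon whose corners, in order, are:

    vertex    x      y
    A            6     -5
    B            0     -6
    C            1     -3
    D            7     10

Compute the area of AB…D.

A→B: (6)(-6) − (0)(-5) = -36
B→C: (0)(-3) − (1)(-6) = 6
C→D: (1)(10) − (7)(-3) = 31
D→A: (7)(-5) − (6)(10) = -95
Σ = -94
Area = |Σ|/2 = 47.

47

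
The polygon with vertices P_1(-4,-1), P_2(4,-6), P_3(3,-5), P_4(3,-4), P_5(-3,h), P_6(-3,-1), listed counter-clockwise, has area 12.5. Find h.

The doubled signed area Σ (x_i y_{i+1} − x_{i+1} y_i) is linear in h.
With h=0 it equals 19; the coefficient of h is 6 (from the two edges through P_5).
So 6·h + 19 = 2·12.5 = 25 ⇒ h = 1.

1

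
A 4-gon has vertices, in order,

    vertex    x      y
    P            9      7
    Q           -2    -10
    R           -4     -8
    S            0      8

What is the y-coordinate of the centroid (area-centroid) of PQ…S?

35/51

Apply the shoelace formula. First the cross-terms c_i = x_i·y_{i+1} − x_{i+1}·y_i:
  -76, -24, -32, -72  ⇒  2A = -204, A = -102.
Then Σ (y_i + y_{i+1})·c_i = -420, so ȳ = -420 / (6·(-102)) = 35/51.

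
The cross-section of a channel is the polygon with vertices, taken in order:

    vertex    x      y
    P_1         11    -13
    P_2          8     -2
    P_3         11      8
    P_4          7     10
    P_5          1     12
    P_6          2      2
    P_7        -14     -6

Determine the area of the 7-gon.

269

Cross-terms: 82, 86, 54, 74, -22, 16, 248  ⇒  Σ = 538
Area = |Σ|/2 = 269.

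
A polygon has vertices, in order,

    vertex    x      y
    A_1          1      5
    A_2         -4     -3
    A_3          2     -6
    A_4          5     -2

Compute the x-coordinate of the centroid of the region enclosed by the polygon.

233/300

Apply the surveyor's formula. First the cross-terms c_i = x_i·y_{i+1} − x_{i+1}·y_i:
  17, 30, 26, 27  ⇒  2A = 100, A = 50.
Then Σ (x_i + x_{i+1})·c_i = 233, so x̄ = 233 / (6·50) = 233/300.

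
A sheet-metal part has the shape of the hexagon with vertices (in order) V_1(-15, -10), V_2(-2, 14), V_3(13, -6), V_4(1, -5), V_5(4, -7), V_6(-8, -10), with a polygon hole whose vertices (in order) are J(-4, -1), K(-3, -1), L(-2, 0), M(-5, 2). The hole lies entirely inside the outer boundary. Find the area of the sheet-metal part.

Outer boundary:
Cross-terms: -230, -170, -59, 13, -96, -70  ⇒  Σ = -612
Area = |Σ|/2 = 306.
Hole:
Apply the shoelace (surveyor's) formula: 2A = Σ (x_i·y_{i+1} − x_{i+1}·y_i), indices taken mod 4.
J→K: (-4)(-1) − (-3)(-1) = 1
K→L: (-3)(0) − (-2)(-1) = -2
L→M: (-2)(2) − (-5)(0) = -4
M→J: (-5)(-1) − (-4)(2) = 13
Σ = 8
Area = |Σ|/2 = 4.
Net area = 306 − 4 = 302.

302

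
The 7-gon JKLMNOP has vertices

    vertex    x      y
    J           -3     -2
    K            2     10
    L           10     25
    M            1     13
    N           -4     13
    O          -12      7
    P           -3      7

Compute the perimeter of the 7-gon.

|JK| = √((5)² + (12)²) = √169 = 13
|KL| = √((8)² + (15)²) = √289 = 17
|LM| = √((-9)² + (-12)²) = √225 = 15
|MN| = √((-5)² + (0)²) = √25 = 5
|NO| = √((-8)² + (-6)²) = √100 = 10
|OP| = √((9)² + (0)²) = √81 = 9
|PJ| = √((0)² + (-9)²) = √81 = 9
Perimeter = 13 + 17 + 15 + 5 + 10 + 9 + 9 = 78.

78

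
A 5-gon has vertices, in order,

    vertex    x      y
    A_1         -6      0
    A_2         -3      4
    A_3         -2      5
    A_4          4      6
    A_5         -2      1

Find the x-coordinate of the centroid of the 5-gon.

-57/41

Apply the shoelace (surveyor's) formula. First the cross-terms c_i = x_i·y_{i+1} − x_{i+1}·y_i:
  -24, -7, -32, 16, 6  ⇒  2A = -41, A = -20.5.
Then Σ (x_i + x_{i+1})·c_i = 171, so x̄ = 171 / (6·(-20.5)) = -57/41.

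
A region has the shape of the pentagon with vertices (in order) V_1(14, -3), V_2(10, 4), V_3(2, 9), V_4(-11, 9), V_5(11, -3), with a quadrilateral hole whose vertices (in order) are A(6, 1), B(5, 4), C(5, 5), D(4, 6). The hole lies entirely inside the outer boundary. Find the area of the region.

Outer boundary:
Apply Gauss's area formula: 2A = Σ (x_i·y_{i+1} − x_{i+1}·y_i), indices taken mod 5.
Cross-terms: 86, 82, 117, -66, 9  ⇒  Σ = 228
Area = |Σ|/2 = 114.
Hole:
Cross-terms: 19, 5, 10, -32  ⇒  Σ = 2
Area = |Σ|/2 = 1.
Net area = 114 − 1 = 113.

113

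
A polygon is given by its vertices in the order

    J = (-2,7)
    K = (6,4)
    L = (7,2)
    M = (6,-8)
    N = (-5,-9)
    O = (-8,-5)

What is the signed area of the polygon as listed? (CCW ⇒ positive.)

-170.5

Apply the surveyor's formula: 2A = Σ (x_i·y_{i+1} − x_{i+1}·y_i), indices taken mod 6.
Σ = (-50) + (-16) + (-68) + (-94) + (-47) + (-66) = -341
Signed area = Σ/2 = -170.5 (negative ⇒ clockwise traversal).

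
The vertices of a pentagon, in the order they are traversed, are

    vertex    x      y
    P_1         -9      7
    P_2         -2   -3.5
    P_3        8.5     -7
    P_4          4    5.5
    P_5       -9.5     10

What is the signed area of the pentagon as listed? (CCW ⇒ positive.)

Apply the shoelace formula: 2A = Σ (x_i·y_{i+1} − x_{i+1}·y_i), indices taken mod 5.
Cross-terms: 45.5, 43.75, 74.75, 92.25, 23.5  ⇒  Σ = 279.75
Signed area = Σ/2 = 139.875 (positive ⇒ counter-clockwise traversal).

139.875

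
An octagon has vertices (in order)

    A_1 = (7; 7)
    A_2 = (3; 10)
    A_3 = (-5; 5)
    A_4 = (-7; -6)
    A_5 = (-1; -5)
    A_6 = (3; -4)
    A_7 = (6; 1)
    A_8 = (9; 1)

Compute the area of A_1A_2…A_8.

153.5

Σ = (49) + (65) + (65) + (29) + (19) + (27) + (-3) + (56) = 307
Area = |Σ|/2 = 153.5.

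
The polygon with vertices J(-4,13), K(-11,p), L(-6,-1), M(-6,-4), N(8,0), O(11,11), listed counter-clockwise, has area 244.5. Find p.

5

Write out the shoelace sum; only the two edges meeting at K involve p:
2·Area = [((-4)·p − (-11)·13) + ((-11)·(-1) − (-6)·p)] + 325
       = 2·p + 479 = 489
⇒ p = 5.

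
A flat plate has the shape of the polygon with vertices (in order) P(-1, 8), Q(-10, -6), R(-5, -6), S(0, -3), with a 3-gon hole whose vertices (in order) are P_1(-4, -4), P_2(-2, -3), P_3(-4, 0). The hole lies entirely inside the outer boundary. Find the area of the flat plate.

Outer boundary:
Σ = (86) + (30) + (15) + (-3) = 128
Area = |Σ|/2 = 64.
Hole:
Cross-terms: 4, -12, 16  ⇒  Σ = 8
Area = |Σ|/2 = 4.
Net area = 64 − 4 = 60.

60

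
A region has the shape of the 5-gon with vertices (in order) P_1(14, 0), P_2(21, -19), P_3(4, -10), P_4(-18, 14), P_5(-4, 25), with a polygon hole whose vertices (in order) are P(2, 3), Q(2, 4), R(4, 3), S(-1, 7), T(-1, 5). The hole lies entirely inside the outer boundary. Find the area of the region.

Outer boundary:
Σ = (-266) + (-134) + (-124) + (-394) + (-350) = -1268
Area = |Σ|/2 = 634.
Hole:
Apply the surveyor's formula: 2A = Σ (x_i·y_{i+1} − x_{i+1}·y_i), indices taken mod 5.
Σ = (2) + (-10) + (31) + (2) + (-13) = 12
Area = |Σ|/2 = 6.
Net area = 634 − 6 = 628.

628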